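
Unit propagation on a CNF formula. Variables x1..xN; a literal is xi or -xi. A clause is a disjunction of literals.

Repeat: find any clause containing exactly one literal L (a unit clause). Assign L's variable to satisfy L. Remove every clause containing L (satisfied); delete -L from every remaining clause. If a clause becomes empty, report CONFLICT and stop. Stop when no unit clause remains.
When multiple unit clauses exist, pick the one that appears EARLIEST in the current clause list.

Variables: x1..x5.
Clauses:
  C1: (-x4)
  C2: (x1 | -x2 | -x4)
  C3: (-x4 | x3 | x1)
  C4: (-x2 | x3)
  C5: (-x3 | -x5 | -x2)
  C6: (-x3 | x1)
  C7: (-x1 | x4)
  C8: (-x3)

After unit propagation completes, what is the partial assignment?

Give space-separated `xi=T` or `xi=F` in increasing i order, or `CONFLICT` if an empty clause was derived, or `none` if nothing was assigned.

unit clause [-4] forces x4=F; simplify:
  drop 4 from [-1, 4] -> [-1]
  satisfied 3 clause(s); 5 remain; assigned so far: [4]
unit clause [-1] forces x1=F; simplify:
  drop 1 from [-3, 1] -> [-3]
  satisfied 1 clause(s); 4 remain; assigned so far: [1, 4]
unit clause [-3] forces x3=F; simplify:
  drop 3 from [-2, 3] -> [-2]
  satisfied 3 clause(s); 1 remain; assigned so far: [1, 3, 4]
unit clause [-2] forces x2=F; simplify:
  satisfied 1 clause(s); 0 remain; assigned so far: [1, 2, 3, 4]

Answer: x1=F x2=F x3=F x4=F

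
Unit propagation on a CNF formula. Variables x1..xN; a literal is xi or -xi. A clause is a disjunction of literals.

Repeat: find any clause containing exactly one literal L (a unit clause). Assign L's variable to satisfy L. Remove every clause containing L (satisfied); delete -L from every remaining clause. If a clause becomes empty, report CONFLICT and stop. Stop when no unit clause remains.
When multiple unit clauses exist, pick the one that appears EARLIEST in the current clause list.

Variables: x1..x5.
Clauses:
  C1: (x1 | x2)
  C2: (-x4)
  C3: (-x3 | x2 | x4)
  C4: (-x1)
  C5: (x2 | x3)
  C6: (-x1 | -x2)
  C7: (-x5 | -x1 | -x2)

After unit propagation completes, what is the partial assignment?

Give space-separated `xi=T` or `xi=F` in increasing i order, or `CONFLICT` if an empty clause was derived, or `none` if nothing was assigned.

unit clause [-4] forces x4=F; simplify:
  drop 4 from [-3, 2, 4] -> [-3, 2]
  satisfied 1 clause(s); 6 remain; assigned so far: [4]
unit clause [-1] forces x1=F; simplify:
  drop 1 from [1, 2] -> [2]
  satisfied 3 clause(s); 3 remain; assigned so far: [1, 4]
unit clause [2] forces x2=T; simplify:
  satisfied 3 clause(s); 0 remain; assigned so far: [1, 2, 4]

Answer: x1=F x2=T x4=F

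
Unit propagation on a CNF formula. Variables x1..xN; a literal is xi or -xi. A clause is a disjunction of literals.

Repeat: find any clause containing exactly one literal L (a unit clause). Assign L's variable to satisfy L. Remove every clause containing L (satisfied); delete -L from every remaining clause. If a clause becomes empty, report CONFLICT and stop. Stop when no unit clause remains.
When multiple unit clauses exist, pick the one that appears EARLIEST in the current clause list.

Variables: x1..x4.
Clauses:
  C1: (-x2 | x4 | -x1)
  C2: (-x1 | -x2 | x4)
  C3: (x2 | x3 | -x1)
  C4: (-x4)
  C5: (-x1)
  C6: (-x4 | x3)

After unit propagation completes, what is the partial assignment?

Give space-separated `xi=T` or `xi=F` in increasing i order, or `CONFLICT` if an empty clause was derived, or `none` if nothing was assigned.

Answer: x1=F x4=F

Derivation:
unit clause [-4] forces x4=F; simplify:
  drop 4 from [-2, 4, -1] -> [-2, -1]
  drop 4 from [-1, -2, 4] -> [-1, -2]
  satisfied 2 clause(s); 4 remain; assigned so far: [4]
unit clause [-1] forces x1=F; simplify:
  satisfied 4 clause(s); 0 remain; assigned so far: [1, 4]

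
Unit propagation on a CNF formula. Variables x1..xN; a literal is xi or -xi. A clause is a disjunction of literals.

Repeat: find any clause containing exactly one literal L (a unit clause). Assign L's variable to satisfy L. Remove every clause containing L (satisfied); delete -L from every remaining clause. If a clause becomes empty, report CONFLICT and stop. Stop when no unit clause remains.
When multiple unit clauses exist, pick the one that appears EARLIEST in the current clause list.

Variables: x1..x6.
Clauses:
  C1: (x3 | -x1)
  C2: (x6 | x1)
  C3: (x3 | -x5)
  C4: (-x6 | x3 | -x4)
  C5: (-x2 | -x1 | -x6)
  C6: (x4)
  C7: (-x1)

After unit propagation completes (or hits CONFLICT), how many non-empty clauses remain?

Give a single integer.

Answer: 0

Derivation:
unit clause [4] forces x4=T; simplify:
  drop -4 from [-6, 3, -4] -> [-6, 3]
  satisfied 1 clause(s); 6 remain; assigned so far: [4]
unit clause [-1] forces x1=F; simplify:
  drop 1 from [6, 1] -> [6]
  satisfied 3 clause(s); 3 remain; assigned so far: [1, 4]
unit clause [6] forces x6=T; simplify:
  drop -6 from [-6, 3] -> [3]
  satisfied 1 clause(s); 2 remain; assigned so far: [1, 4, 6]
unit clause [3] forces x3=T; simplify:
  satisfied 2 clause(s); 0 remain; assigned so far: [1, 3, 4, 6]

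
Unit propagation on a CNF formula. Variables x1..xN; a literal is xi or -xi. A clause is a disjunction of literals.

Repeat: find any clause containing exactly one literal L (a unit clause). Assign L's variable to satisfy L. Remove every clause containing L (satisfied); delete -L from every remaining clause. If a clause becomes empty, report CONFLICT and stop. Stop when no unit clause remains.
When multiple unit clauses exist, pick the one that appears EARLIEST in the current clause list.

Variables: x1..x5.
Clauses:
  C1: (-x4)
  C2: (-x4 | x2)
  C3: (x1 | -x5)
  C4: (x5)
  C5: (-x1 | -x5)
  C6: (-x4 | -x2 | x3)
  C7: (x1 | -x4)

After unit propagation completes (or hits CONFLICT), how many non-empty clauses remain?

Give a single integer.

unit clause [-4] forces x4=F; simplify:
  satisfied 4 clause(s); 3 remain; assigned so far: [4]
unit clause [5] forces x5=T; simplify:
  drop -5 from [1, -5] -> [1]
  drop -5 from [-1, -5] -> [-1]
  satisfied 1 clause(s); 2 remain; assigned so far: [4, 5]
unit clause [1] forces x1=T; simplify:
  drop -1 from [-1] -> [] (empty!)
  satisfied 1 clause(s); 1 remain; assigned so far: [1, 4, 5]
CONFLICT (empty clause)

Answer: 0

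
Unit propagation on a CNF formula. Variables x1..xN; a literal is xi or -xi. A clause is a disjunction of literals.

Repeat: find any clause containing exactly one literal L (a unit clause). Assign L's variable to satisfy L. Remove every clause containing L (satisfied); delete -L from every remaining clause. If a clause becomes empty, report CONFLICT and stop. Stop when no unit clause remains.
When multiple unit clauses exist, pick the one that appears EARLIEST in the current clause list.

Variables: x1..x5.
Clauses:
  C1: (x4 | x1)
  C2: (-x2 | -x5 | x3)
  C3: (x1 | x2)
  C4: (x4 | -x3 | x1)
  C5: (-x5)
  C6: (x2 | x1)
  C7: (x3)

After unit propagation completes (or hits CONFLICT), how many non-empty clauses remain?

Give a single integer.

unit clause [-5] forces x5=F; simplify:
  satisfied 2 clause(s); 5 remain; assigned so far: [5]
unit clause [3] forces x3=T; simplify:
  drop -3 from [4, -3, 1] -> [4, 1]
  satisfied 1 clause(s); 4 remain; assigned so far: [3, 5]

Answer: 4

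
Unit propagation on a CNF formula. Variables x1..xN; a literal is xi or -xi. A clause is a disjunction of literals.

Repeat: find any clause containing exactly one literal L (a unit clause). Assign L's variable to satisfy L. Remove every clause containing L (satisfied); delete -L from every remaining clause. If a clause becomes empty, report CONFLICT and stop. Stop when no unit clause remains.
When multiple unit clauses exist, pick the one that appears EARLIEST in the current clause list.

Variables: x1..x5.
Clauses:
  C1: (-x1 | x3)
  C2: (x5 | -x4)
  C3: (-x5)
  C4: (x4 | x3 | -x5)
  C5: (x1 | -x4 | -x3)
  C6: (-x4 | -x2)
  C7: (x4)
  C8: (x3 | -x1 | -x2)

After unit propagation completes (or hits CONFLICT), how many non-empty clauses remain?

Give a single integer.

unit clause [-5] forces x5=F; simplify:
  drop 5 from [5, -4] -> [-4]
  satisfied 2 clause(s); 6 remain; assigned so far: [5]
unit clause [-4] forces x4=F; simplify:
  drop 4 from [4] -> [] (empty!)
  satisfied 3 clause(s); 3 remain; assigned so far: [4, 5]
CONFLICT (empty clause)

Answer: 2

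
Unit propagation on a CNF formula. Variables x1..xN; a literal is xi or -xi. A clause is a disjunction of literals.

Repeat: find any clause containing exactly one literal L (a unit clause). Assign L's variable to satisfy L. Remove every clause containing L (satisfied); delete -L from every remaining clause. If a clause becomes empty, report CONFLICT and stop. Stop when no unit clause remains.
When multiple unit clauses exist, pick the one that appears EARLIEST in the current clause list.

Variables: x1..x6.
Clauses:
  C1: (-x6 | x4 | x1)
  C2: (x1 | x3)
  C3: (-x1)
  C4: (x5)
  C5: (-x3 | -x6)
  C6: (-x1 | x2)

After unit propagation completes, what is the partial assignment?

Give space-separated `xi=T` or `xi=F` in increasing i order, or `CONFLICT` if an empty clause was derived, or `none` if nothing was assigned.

unit clause [-1] forces x1=F; simplify:
  drop 1 from [-6, 4, 1] -> [-6, 4]
  drop 1 from [1, 3] -> [3]
  satisfied 2 clause(s); 4 remain; assigned so far: [1]
unit clause [3] forces x3=T; simplify:
  drop -3 from [-3, -6] -> [-6]
  satisfied 1 clause(s); 3 remain; assigned so far: [1, 3]
unit clause [5] forces x5=T; simplify:
  satisfied 1 clause(s); 2 remain; assigned so far: [1, 3, 5]
unit clause [-6] forces x6=F; simplify:
  satisfied 2 clause(s); 0 remain; assigned so far: [1, 3, 5, 6]

Answer: x1=F x3=T x5=T x6=F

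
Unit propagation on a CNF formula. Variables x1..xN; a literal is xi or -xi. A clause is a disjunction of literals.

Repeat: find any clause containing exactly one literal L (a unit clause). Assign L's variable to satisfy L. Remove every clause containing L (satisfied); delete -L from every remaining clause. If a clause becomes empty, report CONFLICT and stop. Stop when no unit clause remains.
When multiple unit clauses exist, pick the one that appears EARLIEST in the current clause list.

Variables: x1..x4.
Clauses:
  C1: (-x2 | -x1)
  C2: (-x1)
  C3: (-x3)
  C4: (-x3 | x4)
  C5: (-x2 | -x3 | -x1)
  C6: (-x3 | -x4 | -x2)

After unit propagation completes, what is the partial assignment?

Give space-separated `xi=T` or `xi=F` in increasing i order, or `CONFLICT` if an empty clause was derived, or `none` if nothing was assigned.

Answer: x1=F x3=F

Derivation:
unit clause [-1] forces x1=F; simplify:
  satisfied 3 clause(s); 3 remain; assigned so far: [1]
unit clause [-3] forces x3=F; simplify:
  satisfied 3 clause(s); 0 remain; assigned so far: [1, 3]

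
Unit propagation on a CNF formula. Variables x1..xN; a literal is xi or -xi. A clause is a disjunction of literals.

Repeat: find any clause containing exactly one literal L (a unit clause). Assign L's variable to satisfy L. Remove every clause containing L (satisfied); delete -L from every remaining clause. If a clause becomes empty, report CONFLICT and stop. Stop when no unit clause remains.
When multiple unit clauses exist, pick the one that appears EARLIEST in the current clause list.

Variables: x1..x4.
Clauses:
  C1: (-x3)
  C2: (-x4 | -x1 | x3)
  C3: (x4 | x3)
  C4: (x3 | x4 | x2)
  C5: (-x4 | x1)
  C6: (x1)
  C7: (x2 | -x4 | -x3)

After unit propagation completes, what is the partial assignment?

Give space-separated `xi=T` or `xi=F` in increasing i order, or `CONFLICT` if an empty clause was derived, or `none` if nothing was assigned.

Answer: CONFLICT

Derivation:
unit clause [-3] forces x3=F; simplify:
  drop 3 from [-4, -1, 3] -> [-4, -1]
  drop 3 from [4, 3] -> [4]
  drop 3 from [3, 4, 2] -> [4, 2]
  satisfied 2 clause(s); 5 remain; assigned so far: [3]
unit clause [4] forces x4=T; simplify:
  drop -4 from [-4, -1] -> [-1]
  drop -4 from [-4, 1] -> [1]
  satisfied 2 clause(s); 3 remain; assigned so far: [3, 4]
unit clause [-1] forces x1=F; simplify:
  drop 1 from [1] -> [] (empty!)
  drop 1 from [1] -> [] (empty!)
  satisfied 1 clause(s); 2 remain; assigned so far: [1, 3, 4]
CONFLICT (empty clause)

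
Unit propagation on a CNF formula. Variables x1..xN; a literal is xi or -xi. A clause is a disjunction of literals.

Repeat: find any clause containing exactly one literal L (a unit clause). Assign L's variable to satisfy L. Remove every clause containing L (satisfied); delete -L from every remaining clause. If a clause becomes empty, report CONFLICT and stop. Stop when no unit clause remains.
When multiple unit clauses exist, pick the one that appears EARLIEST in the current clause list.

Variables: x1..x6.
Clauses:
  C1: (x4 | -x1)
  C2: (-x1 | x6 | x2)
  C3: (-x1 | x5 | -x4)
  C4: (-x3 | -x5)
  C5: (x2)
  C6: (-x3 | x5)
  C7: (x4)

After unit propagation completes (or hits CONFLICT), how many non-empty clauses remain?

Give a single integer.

unit clause [2] forces x2=T; simplify:
  satisfied 2 clause(s); 5 remain; assigned so far: [2]
unit clause [4] forces x4=T; simplify:
  drop -4 from [-1, 5, -4] -> [-1, 5]
  satisfied 2 clause(s); 3 remain; assigned so far: [2, 4]

Answer: 3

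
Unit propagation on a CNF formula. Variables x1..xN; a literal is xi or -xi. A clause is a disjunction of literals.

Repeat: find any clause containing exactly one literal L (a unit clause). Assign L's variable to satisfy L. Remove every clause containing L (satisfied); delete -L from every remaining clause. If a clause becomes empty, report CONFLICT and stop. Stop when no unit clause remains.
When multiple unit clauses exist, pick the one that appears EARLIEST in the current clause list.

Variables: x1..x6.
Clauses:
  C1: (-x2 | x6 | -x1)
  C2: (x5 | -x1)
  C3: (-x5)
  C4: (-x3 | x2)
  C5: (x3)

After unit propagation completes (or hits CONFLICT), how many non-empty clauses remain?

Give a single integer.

Answer: 0

Derivation:
unit clause [-5] forces x5=F; simplify:
  drop 5 from [5, -1] -> [-1]
  satisfied 1 clause(s); 4 remain; assigned so far: [5]
unit clause [-1] forces x1=F; simplify:
  satisfied 2 clause(s); 2 remain; assigned so far: [1, 5]
unit clause [3] forces x3=T; simplify:
  drop -3 from [-3, 2] -> [2]
  satisfied 1 clause(s); 1 remain; assigned so far: [1, 3, 5]
unit clause [2] forces x2=T; simplify:
  satisfied 1 clause(s); 0 remain; assigned so far: [1, 2, 3, 5]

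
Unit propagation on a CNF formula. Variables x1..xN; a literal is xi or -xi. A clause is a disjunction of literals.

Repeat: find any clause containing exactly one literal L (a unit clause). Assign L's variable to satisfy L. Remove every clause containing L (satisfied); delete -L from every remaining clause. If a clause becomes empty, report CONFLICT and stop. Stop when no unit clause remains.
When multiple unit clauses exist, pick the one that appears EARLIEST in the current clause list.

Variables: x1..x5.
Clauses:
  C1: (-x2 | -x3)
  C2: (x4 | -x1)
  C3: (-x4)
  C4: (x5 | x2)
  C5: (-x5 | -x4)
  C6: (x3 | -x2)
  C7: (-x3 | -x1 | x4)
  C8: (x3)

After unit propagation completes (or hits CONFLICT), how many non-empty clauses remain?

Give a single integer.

Answer: 0

Derivation:
unit clause [-4] forces x4=F; simplify:
  drop 4 from [4, -1] -> [-1]
  drop 4 from [-3, -1, 4] -> [-3, -1]
  satisfied 2 clause(s); 6 remain; assigned so far: [4]
unit clause [-1] forces x1=F; simplify:
  satisfied 2 clause(s); 4 remain; assigned so far: [1, 4]
unit clause [3] forces x3=T; simplify:
  drop -3 from [-2, -3] -> [-2]
  satisfied 2 clause(s); 2 remain; assigned so far: [1, 3, 4]
unit clause [-2] forces x2=F; simplify:
  drop 2 from [5, 2] -> [5]
  satisfied 1 clause(s); 1 remain; assigned so far: [1, 2, 3, 4]
unit clause [5] forces x5=T; simplify:
  satisfied 1 clause(s); 0 remain; assigned so far: [1, 2, 3, 4, 5]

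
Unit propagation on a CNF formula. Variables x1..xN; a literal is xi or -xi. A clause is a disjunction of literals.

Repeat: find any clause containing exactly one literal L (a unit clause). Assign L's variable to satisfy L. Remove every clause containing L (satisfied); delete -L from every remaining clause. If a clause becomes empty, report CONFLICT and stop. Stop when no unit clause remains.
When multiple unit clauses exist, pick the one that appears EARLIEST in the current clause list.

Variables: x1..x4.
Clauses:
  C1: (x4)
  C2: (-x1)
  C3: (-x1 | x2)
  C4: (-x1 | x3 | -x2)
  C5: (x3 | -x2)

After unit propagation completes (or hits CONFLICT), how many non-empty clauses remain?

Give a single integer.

unit clause [4] forces x4=T; simplify:
  satisfied 1 clause(s); 4 remain; assigned so far: [4]
unit clause [-1] forces x1=F; simplify:
  satisfied 3 clause(s); 1 remain; assigned so far: [1, 4]

Answer: 1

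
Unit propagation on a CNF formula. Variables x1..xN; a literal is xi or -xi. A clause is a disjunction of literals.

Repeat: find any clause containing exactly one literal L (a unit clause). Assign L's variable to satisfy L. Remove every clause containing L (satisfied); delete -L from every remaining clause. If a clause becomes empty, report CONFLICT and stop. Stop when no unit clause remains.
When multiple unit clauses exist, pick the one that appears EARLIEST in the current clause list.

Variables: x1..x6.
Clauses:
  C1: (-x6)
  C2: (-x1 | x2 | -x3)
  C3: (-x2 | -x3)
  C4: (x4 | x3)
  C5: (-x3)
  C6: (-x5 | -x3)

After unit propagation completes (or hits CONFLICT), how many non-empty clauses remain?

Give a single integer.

Answer: 0

Derivation:
unit clause [-6] forces x6=F; simplify:
  satisfied 1 clause(s); 5 remain; assigned so far: [6]
unit clause [-3] forces x3=F; simplify:
  drop 3 from [4, 3] -> [4]
  satisfied 4 clause(s); 1 remain; assigned so far: [3, 6]
unit clause [4] forces x4=T; simplify:
  satisfied 1 clause(s); 0 remain; assigned so far: [3, 4, 6]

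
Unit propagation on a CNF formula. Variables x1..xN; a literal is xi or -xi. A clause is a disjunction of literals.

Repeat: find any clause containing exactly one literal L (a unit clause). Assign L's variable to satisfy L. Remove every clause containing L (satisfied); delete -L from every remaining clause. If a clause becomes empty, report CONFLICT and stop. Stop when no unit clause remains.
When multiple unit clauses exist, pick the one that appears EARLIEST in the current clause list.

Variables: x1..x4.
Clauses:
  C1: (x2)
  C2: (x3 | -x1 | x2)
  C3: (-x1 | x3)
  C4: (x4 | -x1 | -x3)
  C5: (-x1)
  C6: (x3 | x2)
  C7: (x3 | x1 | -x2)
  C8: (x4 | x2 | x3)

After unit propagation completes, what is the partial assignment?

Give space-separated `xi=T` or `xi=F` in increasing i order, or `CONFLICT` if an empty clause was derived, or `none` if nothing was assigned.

unit clause [2] forces x2=T; simplify:
  drop -2 from [3, 1, -2] -> [3, 1]
  satisfied 4 clause(s); 4 remain; assigned so far: [2]
unit clause [-1] forces x1=F; simplify:
  drop 1 from [3, 1] -> [3]
  satisfied 3 clause(s); 1 remain; assigned so far: [1, 2]
unit clause [3] forces x3=T; simplify:
  satisfied 1 clause(s); 0 remain; assigned so far: [1, 2, 3]

Answer: x1=F x2=T x3=T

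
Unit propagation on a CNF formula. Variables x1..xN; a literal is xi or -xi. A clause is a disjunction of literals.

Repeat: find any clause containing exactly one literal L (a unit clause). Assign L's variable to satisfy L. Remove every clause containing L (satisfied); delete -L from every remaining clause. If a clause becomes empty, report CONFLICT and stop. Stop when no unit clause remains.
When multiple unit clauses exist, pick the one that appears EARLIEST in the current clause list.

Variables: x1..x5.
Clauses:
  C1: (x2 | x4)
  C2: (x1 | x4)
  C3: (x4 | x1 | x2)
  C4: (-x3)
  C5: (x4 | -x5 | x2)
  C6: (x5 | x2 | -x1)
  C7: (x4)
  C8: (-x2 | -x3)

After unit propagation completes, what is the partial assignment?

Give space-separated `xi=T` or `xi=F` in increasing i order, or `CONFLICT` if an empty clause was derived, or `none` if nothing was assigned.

unit clause [-3] forces x3=F; simplify:
  satisfied 2 clause(s); 6 remain; assigned so far: [3]
unit clause [4] forces x4=T; simplify:
  satisfied 5 clause(s); 1 remain; assigned so far: [3, 4]

Answer: x3=F x4=T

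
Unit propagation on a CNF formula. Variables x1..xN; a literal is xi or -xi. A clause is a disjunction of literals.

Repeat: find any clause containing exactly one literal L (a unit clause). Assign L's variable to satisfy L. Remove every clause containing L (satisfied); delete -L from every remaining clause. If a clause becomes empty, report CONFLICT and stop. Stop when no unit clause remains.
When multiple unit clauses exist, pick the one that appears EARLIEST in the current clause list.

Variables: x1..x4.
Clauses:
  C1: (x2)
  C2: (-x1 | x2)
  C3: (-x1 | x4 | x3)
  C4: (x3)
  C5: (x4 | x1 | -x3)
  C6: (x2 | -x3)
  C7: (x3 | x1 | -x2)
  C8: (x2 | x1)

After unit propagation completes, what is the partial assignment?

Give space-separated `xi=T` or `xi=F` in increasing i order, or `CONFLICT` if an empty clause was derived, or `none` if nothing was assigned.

Answer: x2=T x3=T

Derivation:
unit clause [2] forces x2=T; simplify:
  drop -2 from [3, 1, -2] -> [3, 1]
  satisfied 4 clause(s); 4 remain; assigned so far: [2]
unit clause [3] forces x3=T; simplify:
  drop -3 from [4, 1, -3] -> [4, 1]
  satisfied 3 clause(s); 1 remain; assigned so far: [2, 3]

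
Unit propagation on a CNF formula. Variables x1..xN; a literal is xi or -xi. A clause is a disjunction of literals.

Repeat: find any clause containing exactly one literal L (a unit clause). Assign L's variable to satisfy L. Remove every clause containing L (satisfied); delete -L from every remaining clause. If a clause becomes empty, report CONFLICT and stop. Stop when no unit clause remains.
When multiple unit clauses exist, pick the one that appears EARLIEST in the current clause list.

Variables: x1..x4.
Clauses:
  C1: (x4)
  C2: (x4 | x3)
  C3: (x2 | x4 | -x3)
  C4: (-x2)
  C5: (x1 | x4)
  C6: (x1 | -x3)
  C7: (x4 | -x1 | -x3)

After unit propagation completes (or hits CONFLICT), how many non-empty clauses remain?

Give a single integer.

unit clause [4] forces x4=T; simplify:
  satisfied 5 clause(s); 2 remain; assigned so far: [4]
unit clause [-2] forces x2=F; simplify:
  satisfied 1 clause(s); 1 remain; assigned so far: [2, 4]

Answer: 1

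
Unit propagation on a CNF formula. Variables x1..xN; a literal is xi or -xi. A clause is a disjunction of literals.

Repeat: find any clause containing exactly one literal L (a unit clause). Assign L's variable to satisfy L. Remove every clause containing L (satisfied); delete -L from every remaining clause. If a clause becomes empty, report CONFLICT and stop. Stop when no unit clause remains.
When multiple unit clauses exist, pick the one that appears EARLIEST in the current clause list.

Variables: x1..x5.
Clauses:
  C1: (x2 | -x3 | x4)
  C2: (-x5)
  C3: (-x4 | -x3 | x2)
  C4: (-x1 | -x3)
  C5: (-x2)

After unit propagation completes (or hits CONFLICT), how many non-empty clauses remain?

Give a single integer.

unit clause [-5] forces x5=F; simplify:
  satisfied 1 clause(s); 4 remain; assigned so far: [5]
unit clause [-2] forces x2=F; simplify:
  drop 2 from [2, -3, 4] -> [-3, 4]
  drop 2 from [-4, -3, 2] -> [-4, -3]
  satisfied 1 clause(s); 3 remain; assigned so far: [2, 5]

Answer: 3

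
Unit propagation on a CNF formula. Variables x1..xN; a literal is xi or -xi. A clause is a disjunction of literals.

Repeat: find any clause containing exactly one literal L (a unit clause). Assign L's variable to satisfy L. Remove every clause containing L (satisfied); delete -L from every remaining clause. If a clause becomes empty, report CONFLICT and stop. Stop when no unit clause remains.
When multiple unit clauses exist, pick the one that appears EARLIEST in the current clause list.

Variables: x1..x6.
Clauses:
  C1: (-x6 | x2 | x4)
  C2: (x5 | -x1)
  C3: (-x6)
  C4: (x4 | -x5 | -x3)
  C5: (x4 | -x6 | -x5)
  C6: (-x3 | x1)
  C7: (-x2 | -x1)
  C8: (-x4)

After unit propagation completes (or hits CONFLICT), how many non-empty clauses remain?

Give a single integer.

unit clause [-6] forces x6=F; simplify:
  satisfied 3 clause(s); 5 remain; assigned so far: [6]
unit clause [-4] forces x4=F; simplify:
  drop 4 from [4, -5, -3] -> [-5, -3]
  satisfied 1 clause(s); 4 remain; assigned so far: [4, 6]

Answer: 4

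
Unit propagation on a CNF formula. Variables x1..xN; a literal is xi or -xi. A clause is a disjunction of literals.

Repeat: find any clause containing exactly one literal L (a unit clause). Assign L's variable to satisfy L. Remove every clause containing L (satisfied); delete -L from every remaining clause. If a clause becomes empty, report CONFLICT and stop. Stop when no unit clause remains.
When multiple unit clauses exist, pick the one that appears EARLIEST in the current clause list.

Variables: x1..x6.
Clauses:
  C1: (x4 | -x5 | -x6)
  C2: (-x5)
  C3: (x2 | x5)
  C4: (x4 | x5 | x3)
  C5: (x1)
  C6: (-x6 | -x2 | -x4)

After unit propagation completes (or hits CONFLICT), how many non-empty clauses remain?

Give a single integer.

unit clause [-5] forces x5=F; simplify:
  drop 5 from [2, 5] -> [2]
  drop 5 from [4, 5, 3] -> [4, 3]
  satisfied 2 clause(s); 4 remain; assigned so far: [5]
unit clause [2] forces x2=T; simplify:
  drop -2 from [-6, -2, -4] -> [-6, -4]
  satisfied 1 clause(s); 3 remain; assigned so far: [2, 5]
unit clause [1] forces x1=T; simplify:
  satisfied 1 clause(s); 2 remain; assigned so far: [1, 2, 5]

Answer: 2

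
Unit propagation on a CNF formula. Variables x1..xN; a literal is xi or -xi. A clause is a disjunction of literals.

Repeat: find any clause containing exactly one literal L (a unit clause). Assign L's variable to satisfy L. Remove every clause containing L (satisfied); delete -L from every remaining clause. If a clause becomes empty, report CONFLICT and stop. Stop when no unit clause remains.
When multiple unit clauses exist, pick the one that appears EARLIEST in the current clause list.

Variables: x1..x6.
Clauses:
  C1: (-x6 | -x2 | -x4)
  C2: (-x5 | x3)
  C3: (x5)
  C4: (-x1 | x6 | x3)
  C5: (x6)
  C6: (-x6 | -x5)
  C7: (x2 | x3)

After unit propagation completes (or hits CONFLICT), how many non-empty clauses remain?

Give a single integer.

Answer: 1

Derivation:
unit clause [5] forces x5=T; simplify:
  drop -5 from [-5, 3] -> [3]
  drop -5 from [-6, -5] -> [-6]
  satisfied 1 clause(s); 6 remain; assigned so far: [5]
unit clause [3] forces x3=T; simplify:
  satisfied 3 clause(s); 3 remain; assigned so far: [3, 5]
unit clause [6] forces x6=T; simplify:
  drop -6 from [-6, -2, -4] -> [-2, -4]
  drop -6 from [-6] -> [] (empty!)
  satisfied 1 clause(s); 2 remain; assigned so far: [3, 5, 6]
CONFLICT (empty clause)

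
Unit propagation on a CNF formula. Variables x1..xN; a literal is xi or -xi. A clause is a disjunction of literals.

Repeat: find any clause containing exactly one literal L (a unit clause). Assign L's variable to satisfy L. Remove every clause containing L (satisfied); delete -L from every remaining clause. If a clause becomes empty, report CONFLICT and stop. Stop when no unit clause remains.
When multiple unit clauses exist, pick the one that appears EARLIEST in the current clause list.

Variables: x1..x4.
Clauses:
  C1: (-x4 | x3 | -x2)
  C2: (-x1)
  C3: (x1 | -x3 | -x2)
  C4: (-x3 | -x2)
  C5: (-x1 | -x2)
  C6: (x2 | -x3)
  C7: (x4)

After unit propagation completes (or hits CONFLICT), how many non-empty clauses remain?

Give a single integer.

unit clause [-1] forces x1=F; simplify:
  drop 1 from [1, -3, -2] -> [-3, -2]
  satisfied 2 clause(s); 5 remain; assigned so far: [1]
unit clause [4] forces x4=T; simplify:
  drop -4 from [-4, 3, -2] -> [3, -2]
  satisfied 1 clause(s); 4 remain; assigned so far: [1, 4]

Answer: 4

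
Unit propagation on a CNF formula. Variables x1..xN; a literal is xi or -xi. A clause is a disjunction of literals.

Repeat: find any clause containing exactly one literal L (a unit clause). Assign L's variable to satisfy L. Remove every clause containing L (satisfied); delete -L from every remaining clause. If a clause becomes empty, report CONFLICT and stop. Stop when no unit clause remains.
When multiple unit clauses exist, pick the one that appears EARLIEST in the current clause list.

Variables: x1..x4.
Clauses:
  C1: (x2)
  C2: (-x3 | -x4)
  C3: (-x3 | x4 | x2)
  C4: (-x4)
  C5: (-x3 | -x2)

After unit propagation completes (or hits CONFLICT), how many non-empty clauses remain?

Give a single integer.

Answer: 0

Derivation:
unit clause [2] forces x2=T; simplify:
  drop -2 from [-3, -2] -> [-3]
  satisfied 2 clause(s); 3 remain; assigned so far: [2]
unit clause [-4] forces x4=F; simplify:
  satisfied 2 clause(s); 1 remain; assigned so far: [2, 4]
unit clause [-3] forces x3=F; simplify:
  satisfied 1 clause(s); 0 remain; assigned so far: [2, 3, 4]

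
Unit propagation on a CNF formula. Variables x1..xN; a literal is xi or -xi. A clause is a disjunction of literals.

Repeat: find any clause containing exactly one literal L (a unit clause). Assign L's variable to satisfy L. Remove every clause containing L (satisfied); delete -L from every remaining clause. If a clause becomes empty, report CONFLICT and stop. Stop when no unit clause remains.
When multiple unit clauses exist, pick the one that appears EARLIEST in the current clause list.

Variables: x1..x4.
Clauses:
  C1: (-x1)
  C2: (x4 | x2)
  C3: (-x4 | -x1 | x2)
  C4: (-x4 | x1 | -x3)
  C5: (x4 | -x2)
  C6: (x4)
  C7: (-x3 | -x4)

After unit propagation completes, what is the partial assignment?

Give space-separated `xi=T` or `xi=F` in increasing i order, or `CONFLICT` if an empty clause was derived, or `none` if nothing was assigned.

Answer: x1=F x3=F x4=T

Derivation:
unit clause [-1] forces x1=F; simplify:
  drop 1 from [-4, 1, -3] -> [-4, -3]
  satisfied 2 clause(s); 5 remain; assigned so far: [1]
unit clause [4] forces x4=T; simplify:
  drop -4 from [-4, -3] -> [-3]
  drop -4 from [-3, -4] -> [-3]
  satisfied 3 clause(s); 2 remain; assigned so far: [1, 4]
unit clause [-3] forces x3=F; simplify:
  satisfied 2 clause(s); 0 remain; assigned so far: [1, 3, 4]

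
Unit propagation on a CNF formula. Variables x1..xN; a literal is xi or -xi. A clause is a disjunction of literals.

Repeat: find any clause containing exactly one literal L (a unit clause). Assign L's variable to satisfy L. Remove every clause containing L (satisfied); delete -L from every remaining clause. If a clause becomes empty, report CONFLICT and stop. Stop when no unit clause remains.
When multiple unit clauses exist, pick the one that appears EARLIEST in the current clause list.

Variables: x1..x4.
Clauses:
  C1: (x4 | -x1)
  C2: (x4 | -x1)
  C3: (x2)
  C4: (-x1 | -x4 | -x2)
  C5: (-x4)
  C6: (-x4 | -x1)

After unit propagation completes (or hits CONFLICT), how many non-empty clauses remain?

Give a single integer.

unit clause [2] forces x2=T; simplify:
  drop -2 from [-1, -4, -2] -> [-1, -4]
  satisfied 1 clause(s); 5 remain; assigned so far: [2]
unit clause [-4] forces x4=F; simplify:
  drop 4 from [4, -1] -> [-1]
  drop 4 from [4, -1] -> [-1]
  satisfied 3 clause(s); 2 remain; assigned so far: [2, 4]
unit clause [-1] forces x1=F; simplify:
  satisfied 2 clause(s); 0 remain; assigned so far: [1, 2, 4]

Answer: 0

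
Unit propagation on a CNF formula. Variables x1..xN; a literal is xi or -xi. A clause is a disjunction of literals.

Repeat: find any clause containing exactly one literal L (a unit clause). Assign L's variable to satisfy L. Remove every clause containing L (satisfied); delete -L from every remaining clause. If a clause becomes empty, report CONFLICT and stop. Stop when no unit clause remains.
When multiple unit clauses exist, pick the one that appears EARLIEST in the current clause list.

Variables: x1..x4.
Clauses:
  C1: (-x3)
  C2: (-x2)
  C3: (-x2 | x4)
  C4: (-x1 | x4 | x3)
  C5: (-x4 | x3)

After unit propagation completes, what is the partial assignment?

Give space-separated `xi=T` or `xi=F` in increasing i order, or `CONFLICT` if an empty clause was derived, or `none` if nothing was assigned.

Answer: x1=F x2=F x3=F x4=F

Derivation:
unit clause [-3] forces x3=F; simplify:
  drop 3 from [-1, 4, 3] -> [-1, 4]
  drop 3 from [-4, 3] -> [-4]
  satisfied 1 clause(s); 4 remain; assigned so far: [3]
unit clause [-2] forces x2=F; simplify:
  satisfied 2 clause(s); 2 remain; assigned so far: [2, 3]
unit clause [-4] forces x4=F; simplify:
  drop 4 from [-1, 4] -> [-1]
  satisfied 1 clause(s); 1 remain; assigned so far: [2, 3, 4]
unit clause [-1] forces x1=F; simplify:
  satisfied 1 clause(s); 0 remain; assigned so far: [1, 2, 3, 4]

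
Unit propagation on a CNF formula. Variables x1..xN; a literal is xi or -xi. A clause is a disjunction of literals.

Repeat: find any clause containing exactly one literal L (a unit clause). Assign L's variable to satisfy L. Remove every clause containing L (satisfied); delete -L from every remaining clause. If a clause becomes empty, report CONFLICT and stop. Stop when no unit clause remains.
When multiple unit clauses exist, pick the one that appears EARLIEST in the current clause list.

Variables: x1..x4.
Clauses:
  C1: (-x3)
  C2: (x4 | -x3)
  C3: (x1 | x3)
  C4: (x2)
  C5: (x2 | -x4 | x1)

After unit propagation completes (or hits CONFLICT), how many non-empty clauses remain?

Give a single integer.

Answer: 0

Derivation:
unit clause [-3] forces x3=F; simplify:
  drop 3 from [1, 3] -> [1]
  satisfied 2 clause(s); 3 remain; assigned so far: [3]
unit clause [1] forces x1=T; simplify:
  satisfied 2 clause(s); 1 remain; assigned so far: [1, 3]
unit clause [2] forces x2=T; simplify:
  satisfied 1 clause(s); 0 remain; assigned so far: [1, 2, 3]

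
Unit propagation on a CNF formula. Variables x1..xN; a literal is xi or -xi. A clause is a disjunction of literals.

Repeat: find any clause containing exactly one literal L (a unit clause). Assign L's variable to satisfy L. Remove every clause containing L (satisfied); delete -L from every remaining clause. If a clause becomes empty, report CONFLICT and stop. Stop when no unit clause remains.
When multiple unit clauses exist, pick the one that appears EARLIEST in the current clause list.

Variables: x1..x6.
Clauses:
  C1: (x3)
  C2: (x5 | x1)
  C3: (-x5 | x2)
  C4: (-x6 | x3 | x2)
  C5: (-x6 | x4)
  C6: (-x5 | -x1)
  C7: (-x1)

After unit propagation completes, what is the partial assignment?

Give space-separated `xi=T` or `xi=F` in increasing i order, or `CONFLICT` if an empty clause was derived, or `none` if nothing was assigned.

Answer: x1=F x2=T x3=T x5=T

Derivation:
unit clause [3] forces x3=T; simplify:
  satisfied 2 clause(s); 5 remain; assigned so far: [3]
unit clause [-1] forces x1=F; simplify:
  drop 1 from [5, 1] -> [5]
  satisfied 2 clause(s); 3 remain; assigned so far: [1, 3]
unit clause [5] forces x5=T; simplify:
  drop -5 from [-5, 2] -> [2]
  satisfied 1 clause(s); 2 remain; assigned so far: [1, 3, 5]
unit clause [2] forces x2=T; simplify:
  satisfied 1 clause(s); 1 remain; assigned so far: [1, 2, 3, 5]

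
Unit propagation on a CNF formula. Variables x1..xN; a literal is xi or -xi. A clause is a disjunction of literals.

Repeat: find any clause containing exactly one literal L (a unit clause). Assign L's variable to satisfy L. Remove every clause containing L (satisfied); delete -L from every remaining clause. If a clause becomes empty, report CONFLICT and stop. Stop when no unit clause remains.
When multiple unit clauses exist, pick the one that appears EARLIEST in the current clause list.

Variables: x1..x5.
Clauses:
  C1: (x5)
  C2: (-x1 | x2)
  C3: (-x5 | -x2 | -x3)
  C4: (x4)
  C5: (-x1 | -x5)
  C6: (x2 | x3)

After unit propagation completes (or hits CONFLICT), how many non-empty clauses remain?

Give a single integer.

unit clause [5] forces x5=T; simplify:
  drop -5 from [-5, -2, -3] -> [-2, -3]
  drop -5 from [-1, -5] -> [-1]
  satisfied 1 clause(s); 5 remain; assigned so far: [5]
unit clause [4] forces x4=T; simplify:
  satisfied 1 clause(s); 4 remain; assigned so far: [4, 5]
unit clause [-1] forces x1=F; simplify:
  satisfied 2 clause(s); 2 remain; assigned so far: [1, 4, 5]

Answer: 2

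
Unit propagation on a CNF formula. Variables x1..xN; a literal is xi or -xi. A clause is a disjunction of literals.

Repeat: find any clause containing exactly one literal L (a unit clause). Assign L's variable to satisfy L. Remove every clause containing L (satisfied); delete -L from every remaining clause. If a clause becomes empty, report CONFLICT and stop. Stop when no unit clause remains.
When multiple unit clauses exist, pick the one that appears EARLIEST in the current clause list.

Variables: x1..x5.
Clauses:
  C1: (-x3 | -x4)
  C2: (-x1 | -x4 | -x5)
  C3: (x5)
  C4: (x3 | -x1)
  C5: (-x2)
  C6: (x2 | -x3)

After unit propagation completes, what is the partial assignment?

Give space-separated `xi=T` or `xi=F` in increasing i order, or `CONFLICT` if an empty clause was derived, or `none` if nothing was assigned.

Answer: x1=F x2=F x3=F x5=T

Derivation:
unit clause [5] forces x5=T; simplify:
  drop -5 from [-1, -4, -5] -> [-1, -4]
  satisfied 1 clause(s); 5 remain; assigned so far: [5]
unit clause [-2] forces x2=F; simplify:
  drop 2 from [2, -3] -> [-3]
  satisfied 1 clause(s); 4 remain; assigned so far: [2, 5]
unit clause [-3] forces x3=F; simplify:
  drop 3 from [3, -1] -> [-1]
  satisfied 2 clause(s); 2 remain; assigned so far: [2, 3, 5]
unit clause [-1] forces x1=F; simplify:
  satisfied 2 clause(s); 0 remain; assigned so far: [1, 2, 3, 5]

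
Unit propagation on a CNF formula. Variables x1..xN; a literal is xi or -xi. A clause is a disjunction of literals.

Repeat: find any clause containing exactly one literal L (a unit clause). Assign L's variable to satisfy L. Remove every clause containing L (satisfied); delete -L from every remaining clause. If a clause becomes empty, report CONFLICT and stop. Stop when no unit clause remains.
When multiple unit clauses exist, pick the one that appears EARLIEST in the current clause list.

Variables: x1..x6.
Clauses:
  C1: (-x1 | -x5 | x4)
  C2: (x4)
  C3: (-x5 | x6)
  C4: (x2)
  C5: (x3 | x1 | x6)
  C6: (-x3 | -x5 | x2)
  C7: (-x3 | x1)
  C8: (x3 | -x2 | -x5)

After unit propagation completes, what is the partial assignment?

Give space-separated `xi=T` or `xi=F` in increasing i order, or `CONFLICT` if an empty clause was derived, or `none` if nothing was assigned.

Answer: x2=T x4=T

Derivation:
unit clause [4] forces x4=T; simplify:
  satisfied 2 clause(s); 6 remain; assigned so far: [4]
unit clause [2] forces x2=T; simplify:
  drop -2 from [3, -2, -5] -> [3, -5]
  satisfied 2 clause(s); 4 remain; assigned so far: [2, 4]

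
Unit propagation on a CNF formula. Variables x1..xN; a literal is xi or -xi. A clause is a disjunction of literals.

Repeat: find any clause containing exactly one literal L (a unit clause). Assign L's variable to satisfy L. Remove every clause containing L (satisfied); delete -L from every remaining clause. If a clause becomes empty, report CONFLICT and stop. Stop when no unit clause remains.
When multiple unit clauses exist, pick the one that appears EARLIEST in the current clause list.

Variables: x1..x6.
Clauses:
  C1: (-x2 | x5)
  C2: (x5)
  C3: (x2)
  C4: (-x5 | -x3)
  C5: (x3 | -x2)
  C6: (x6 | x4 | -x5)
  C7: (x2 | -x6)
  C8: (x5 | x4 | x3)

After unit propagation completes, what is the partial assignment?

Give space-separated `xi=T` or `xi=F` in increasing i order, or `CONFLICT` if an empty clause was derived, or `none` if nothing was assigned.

unit clause [5] forces x5=T; simplify:
  drop -5 from [-5, -3] -> [-3]
  drop -5 from [6, 4, -5] -> [6, 4]
  satisfied 3 clause(s); 5 remain; assigned so far: [5]
unit clause [2] forces x2=T; simplify:
  drop -2 from [3, -2] -> [3]
  satisfied 2 clause(s); 3 remain; assigned so far: [2, 5]
unit clause [-3] forces x3=F; simplify:
  drop 3 from [3] -> [] (empty!)
  satisfied 1 clause(s); 2 remain; assigned so far: [2, 3, 5]
CONFLICT (empty clause)

Answer: CONFLICT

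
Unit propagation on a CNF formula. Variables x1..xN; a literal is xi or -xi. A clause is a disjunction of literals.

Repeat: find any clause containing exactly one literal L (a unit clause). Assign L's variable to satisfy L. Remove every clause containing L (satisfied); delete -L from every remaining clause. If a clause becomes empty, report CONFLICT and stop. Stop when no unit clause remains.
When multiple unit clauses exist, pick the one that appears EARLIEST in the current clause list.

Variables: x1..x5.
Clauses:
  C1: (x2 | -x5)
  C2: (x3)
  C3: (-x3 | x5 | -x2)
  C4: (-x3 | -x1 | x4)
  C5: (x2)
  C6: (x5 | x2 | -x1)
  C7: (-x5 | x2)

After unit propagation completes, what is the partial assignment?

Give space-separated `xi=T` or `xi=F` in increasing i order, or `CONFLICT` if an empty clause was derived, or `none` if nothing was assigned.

Answer: x2=T x3=T x5=T

Derivation:
unit clause [3] forces x3=T; simplify:
  drop -3 from [-3, 5, -2] -> [5, -2]
  drop -3 from [-3, -1, 4] -> [-1, 4]
  satisfied 1 clause(s); 6 remain; assigned so far: [3]
unit clause [2] forces x2=T; simplify:
  drop -2 from [5, -2] -> [5]
  satisfied 4 clause(s); 2 remain; assigned so far: [2, 3]
unit clause [5] forces x5=T; simplify:
  satisfied 1 clause(s); 1 remain; assigned so far: [2, 3, 5]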